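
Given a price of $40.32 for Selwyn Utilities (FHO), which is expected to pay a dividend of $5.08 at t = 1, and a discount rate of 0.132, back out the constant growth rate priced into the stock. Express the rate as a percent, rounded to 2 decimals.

0.60%

From P₀ = D₁/(r − g), the implied growth is g = r − D₁/P₀.
g = 0.132 − 5.08/40.32 = 0.132 − 0.12599 = 0.00601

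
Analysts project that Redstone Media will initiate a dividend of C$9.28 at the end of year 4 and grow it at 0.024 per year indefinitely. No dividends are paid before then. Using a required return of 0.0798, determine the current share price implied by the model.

Deferred-dividend DDM. At t=3 the remaining stream is a growing perpetuity with first payment D_4 = 9.28.
V_3 = D_4/(r−g) = 9.28/(0.0798−0.024) = 166.3082
P₀ = V_3/(1+r)^3 = 166.3082/(1+0.0798)^3 = 132.0942

C$132.09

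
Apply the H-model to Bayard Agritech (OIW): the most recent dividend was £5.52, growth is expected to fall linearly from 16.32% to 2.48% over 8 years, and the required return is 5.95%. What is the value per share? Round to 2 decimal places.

£251.09

H-model: P₀ = D₀[(1+g_L) + H(g_S−g_L)]/(r−g_L), with H = 8/2 = 4.
P₀ = 5.52 × [(1+0.0248) + 4×(0.1632−0.0248)] / (0.0595−0.0248)
   = 5.52 × 1.5784 / 0.0347 = 251.0884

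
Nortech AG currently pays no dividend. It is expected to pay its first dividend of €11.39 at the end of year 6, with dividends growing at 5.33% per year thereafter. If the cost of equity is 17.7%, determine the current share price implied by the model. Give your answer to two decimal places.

Deferred-dividend DDM. At t=5 the remaining stream is a growing perpetuity with first payment D_6 = 11.39.
V_5 = D_6/(r−g) = 11.39/(0.177−0.0533) = 92.0776
P₀ = V_5/(1+r)^5 = 92.0776/(1+0.177)^5 = 40.7635

€40.76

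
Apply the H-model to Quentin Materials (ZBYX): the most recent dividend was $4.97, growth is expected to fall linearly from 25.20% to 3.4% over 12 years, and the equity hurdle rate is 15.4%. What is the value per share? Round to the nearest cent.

H-model: P₀ = D₀[(1+g_L) + H(g_S−g_L)]/(r−g_L), with H = 12/2 = 6.
P₀ = 4.97 × [(1+0.034) + 6×(0.252−0.034)] / (0.154−0.034)
   = 4.97 × 2.3420 / 0.12 = 96.9978

$97.00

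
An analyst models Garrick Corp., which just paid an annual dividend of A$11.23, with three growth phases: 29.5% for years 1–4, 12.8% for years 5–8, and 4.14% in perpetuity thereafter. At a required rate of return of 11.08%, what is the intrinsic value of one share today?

Three-stage DDM. Project D₁…D_8; terminal Gordon value at t=8 with g = 0.0414; discount at r = 0.1108.
D_1 = 14.5428
D_2 = 18.8330
D_3 = 24.3887
D_4 = 31.5834
D_5 = 35.6261
D_6 = 40.1862
D_7 = 45.3300
D_8 = 51.1323
TV_8 = 53.2492/(0.1108−0.0414) = 767.2790
P₀ = Σ Dₜ/(1+r)ᵗ + TV_8/(1+r)^8 = 484.1669

A$484.17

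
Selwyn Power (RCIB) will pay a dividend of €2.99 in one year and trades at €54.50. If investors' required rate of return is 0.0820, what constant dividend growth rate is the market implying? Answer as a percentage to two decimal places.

From P₀ = D₁/(r − g), the implied growth is g = r − D₁/P₀.
g = 0.082 − 2.99/54.50 = 0.082 − 0.05486 = 0.02714

2.71%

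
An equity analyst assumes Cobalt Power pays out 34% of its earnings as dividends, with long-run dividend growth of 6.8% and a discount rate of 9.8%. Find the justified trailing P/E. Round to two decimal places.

Justified trailing P/E = b(1+g)/(r−g) = 0.34×(1+0.068)/(0.098−0.068) = 12.1040

12.10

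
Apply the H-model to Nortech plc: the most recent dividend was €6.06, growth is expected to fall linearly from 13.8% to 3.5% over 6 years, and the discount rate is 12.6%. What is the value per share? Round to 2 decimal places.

H-model: P₀ = D₀[(1+g_L) + H(g_S−g_L)]/(r−g_L), with H = 6/2 = 3.
P₀ = 6.06 × [(1+0.035) + 3×(0.138−0.035)] / (0.126−0.035)
   = 6.06 × 1.3440 / 0.091 = 89.5015

€89.50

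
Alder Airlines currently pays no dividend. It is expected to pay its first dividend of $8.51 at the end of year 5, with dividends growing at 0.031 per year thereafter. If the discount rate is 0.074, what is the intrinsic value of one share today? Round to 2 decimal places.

$148.75

Deferred-dividend DDM. At t=4 the remaining stream is a growing perpetuity with first payment D_5 = 8.51.
V_4 = D_5/(r−g) = 8.51/(0.074−0.031) = 197.9070
P₀ = V_4/(1+r)^4 = 197.9070/(1+0.074)^4 = 148.7455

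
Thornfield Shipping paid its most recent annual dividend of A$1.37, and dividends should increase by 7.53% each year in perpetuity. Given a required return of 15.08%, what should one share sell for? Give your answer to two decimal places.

A$19.51

Gordon growth model: P₀ = D₁/(r − g). D₁ = 1.37 × (1 + 0.0753) = 1.4732.
P₀ = 1.4732 / (0.1508 − 0.0753) = 1.4732 / 0.0755 = 19.5121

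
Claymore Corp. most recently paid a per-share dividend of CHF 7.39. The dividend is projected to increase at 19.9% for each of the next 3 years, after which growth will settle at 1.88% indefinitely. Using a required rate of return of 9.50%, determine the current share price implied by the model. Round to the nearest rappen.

Two-stage DDM. Project D₁…D_3 at 0.199, terminal growth 0.0188, discount at r = 0.095.
D_1 = 8.8606
D_2 = 10.6239
D_3 = 12.7380
Terminal value at t=3: TV = D_4/(r−g) = 12.9775/(0.095−0.0188) = 170.3084
P₀ = 8.8606/(1+0.095)^1 + 10.6239/(1+0.095)^2 + 12.7380/(1+0.095)^3 + 170.3084/(1+0.095)^3 = 156.3703

CHF 156.37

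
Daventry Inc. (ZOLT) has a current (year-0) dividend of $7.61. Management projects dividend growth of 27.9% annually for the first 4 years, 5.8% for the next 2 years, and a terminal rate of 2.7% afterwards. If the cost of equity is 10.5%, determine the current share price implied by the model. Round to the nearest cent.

$234.93

Three-stage DDM. Project D₁…D_6; terminal Gordon value at t=6 with g = 0.027; discount at r = 0.105.
D_1 = 9.7332
D_2 = 12.4488
D_3 = 15.9220
D_4 = 20.3642
D_5 = 21.5453
D_6 = 22.7949
TV_6 = 23.4104/(0.105−0.027) = 300.1332
P₀ = Σ Dₜ/(1+r)ᵗ + TV_6/(1+r)^6 = 234.9326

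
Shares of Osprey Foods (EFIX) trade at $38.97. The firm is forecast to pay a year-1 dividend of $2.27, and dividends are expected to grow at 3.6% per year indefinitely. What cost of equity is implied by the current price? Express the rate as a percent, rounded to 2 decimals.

Rearranging the constant-growth DDM: r = D₁/P₀ + g.
r = 2.2700 / 38.97 + 0.036 = 0.05825 + 0.036 = 0.09425

9.42%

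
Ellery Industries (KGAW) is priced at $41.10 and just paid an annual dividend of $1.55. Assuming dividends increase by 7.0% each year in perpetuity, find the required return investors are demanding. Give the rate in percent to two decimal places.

11.04%

Rearranging the constant-growth DDM: r = D₁/P₀ + g.
D₁ = 1.55 × (1 + 0.07) = 1.6585.
r = 1.6585 / 41.10 + 0.07 = 0.04035 + 0.07 = 0.11035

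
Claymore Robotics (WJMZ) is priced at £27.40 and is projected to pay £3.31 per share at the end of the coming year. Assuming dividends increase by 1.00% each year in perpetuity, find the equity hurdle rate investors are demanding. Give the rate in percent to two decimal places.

13.08%

Rearranging the constant-growth DDM: r = D₁/P₀ + g.
r = 3.3100 / 27.40 + 0.01 = 0.12080 + 0.01 = 0.13080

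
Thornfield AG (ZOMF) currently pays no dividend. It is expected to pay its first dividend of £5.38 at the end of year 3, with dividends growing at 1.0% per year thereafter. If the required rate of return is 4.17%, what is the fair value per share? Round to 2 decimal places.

£156.40

Deferred-dividend DDM. At t=2 the remaining stream is a growing perpetuity with first payment D_3 = 5.38.
V_2 = D_3/(r−g) = 5.38/(0.0417−0.01) = 169.7161
P₀ = V_2/(1+r)^2 = 169.7161/(1+0.0417)^2 = 156.4003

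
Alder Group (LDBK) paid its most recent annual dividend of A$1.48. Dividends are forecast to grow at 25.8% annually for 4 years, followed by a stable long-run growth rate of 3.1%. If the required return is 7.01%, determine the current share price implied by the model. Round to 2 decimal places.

Two-stage DDM. Project D₁…D_4 at 0.258, terminal growth 0.031, discount at r = 0.0701.
D_1 = 1.8618
D_2 = 2.3422
D_3 = 2.9465
D_4 = 3.7067
Terminal value at t=4: TV = D_5/(r−g) = 3.8216/(0.0701−0.031) = 97.7386
P₀ = 1.8618/(1+0.0701)^1 + 2.3422/(1+0.0701)^2 + 2.9465/(1+0.0701)^3 + 3.7067/(1+0.0701)^4 + 97.7386/(1+0.0701)^4 = 83.5530

A$83.55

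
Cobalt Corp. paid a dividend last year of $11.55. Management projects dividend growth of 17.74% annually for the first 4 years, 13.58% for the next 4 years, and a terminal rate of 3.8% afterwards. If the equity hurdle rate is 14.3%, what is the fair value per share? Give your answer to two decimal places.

Three-stage DDM. Project D₁…D_8; terminal Gordon value at t=8 with g = 0.038; discount at r = 0.143.
D_1 = 13.5990
D_2 = 16.0114
D_3 = 18.8519
D_4 = 22.1962
D_5 = 25.2104
D_6 = 28.6340
D_7 = 32.5225
D_8 = 36.9390
TV_8 = 38.3427/(0.143−0.038) = 365.1688
P₀ = Σ Dₜ/(1+r)ᵗ + TV_8/(1+r)^8 = 226.3361

$226.34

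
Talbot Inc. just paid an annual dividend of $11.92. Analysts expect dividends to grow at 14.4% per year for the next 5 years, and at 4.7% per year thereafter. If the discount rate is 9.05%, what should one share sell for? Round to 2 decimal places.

Two-stage DDM. Project D₁…D_5 at 0.144, terminal growth 0.047, discount at r = 0.0905.
D_1 = 13.6365
D_2 = 15.6001
D_3 = 17.8466
D_4 = 20.4165
D_5 = 23.3564
Terminal value at t=5: TV = D_6/(r−g) = 24.4542/(0.0905−0.047) = 562.1650
P₀ = 13.6365/(1+0.0905)^1 + 15.6001/(1+0.0905)^2 + 17.8466/(1+0.0905)^3 + 20.4165/(1+0.0905)^4 + 23.3564/(1+0.0905)^5 + 562.1650/(1+0.0905)^5 = 433.4991

$433.50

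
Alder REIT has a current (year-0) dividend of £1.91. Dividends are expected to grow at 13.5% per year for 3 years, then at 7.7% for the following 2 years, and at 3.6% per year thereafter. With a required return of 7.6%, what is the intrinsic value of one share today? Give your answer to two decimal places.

£69.04

Three-stage DDM. Project D₁…D_5; terminal Gordon value at t=5 with g = 0.036; discount at r = 0.076.
D_1 = 2.1679
D_2 = 2.4605
D_3 = 2.7927
D_4 = 3.0077
D_5 = 3.2393
TV_5 = 3.3559/(0.076−0.036) = 83.8981
P₀ = Σ Dₜ/(1+r)ᵗ + TV_5/(1+r)^5 = 69.0403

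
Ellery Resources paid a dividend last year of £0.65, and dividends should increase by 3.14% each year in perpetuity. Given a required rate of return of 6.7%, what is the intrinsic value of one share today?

£18.83

Gordon growth model: P₀ = D₁/(r − g). D₁ = 0.65 × (1 + 0.0314) = 0.6704.
P₀ = 0.6704 / (0.067 − 0.0314) = 0.6704 / 0.0356 = 18.8317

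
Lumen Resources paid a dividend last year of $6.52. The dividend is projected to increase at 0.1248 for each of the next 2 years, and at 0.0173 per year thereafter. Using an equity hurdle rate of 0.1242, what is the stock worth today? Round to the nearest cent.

Two-stage DDM. Project D₁…D_2 at 0.1248, terminal growth 0.0173, discount at r = 0.1242.
D_1 = 7.3337
D_2 = 8.2489
Terminal value at t=2: TV = D_3/(r−g) = 8.3916/(0.1242−0.0173) = 78.5000
P₀ = 7.3337/(1+0.1242)^1 + 8.2489/(1+0.1242)^2 + 78.5000/(1+0.1242)^2 = 75.1634

$75.16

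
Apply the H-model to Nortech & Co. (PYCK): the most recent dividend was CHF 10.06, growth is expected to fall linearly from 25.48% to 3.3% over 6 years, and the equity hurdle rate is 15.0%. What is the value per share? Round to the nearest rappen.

CHF 146.03

H-model: P₀ = D₀[(1+g_L) + H(g_S−g_L)]/(r−g_L), with H = 6/2 = 3.
P₀ = 10.06 × [(1+0.033) + 3×(0.2548−0.033)] / (0.15−0.033)
   = 10.06 × 1.6984 / 0.117 = 146.0334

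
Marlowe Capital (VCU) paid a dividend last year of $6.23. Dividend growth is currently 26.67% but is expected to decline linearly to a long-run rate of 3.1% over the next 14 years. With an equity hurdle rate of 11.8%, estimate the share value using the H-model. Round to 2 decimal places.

$191.98

H-model: P₀ = D₀[(1+g_L) + H(g_S−g_L)]/(r−g_L), with H = 14/2 = 7.
P₀ = 6.23 × [(1+0.031) + 7×(0.2667−0.031)] / (0.118−0.031)
   = 6.23 × 2.6809 / 0.087 = 191.9771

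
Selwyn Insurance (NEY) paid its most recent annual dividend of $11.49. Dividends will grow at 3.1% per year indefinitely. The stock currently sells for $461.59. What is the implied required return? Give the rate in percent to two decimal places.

Rearranging the constant-growth DDM: r = D₁/P₀ + g.
D₁ = 11.49 × (1 + 0.031) = 11.8462.
r = 11.8462 / 461.59 + 0.031 = 0.02566 + 0.031 = 0.05666

5.67%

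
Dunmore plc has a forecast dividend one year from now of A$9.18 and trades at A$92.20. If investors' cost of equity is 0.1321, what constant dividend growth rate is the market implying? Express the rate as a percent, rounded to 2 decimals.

From P₀ = D₁/(r − g), the implied growth is g = r − D₁/P₀.
g = 0.1321 − 9.18/92.20 = 0.1321 − 0.09957 = 0.03253

3.25%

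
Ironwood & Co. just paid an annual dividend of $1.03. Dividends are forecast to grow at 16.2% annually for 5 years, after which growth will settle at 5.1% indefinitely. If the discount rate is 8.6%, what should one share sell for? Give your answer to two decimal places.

$49.71

Two-stage DDM. Project D₁…D_5 at 0.162, terminal growth 0.051, discount at r = 0.086.
D_1 = 1.1969
D_2 = 1.3908
D_3 = 1.6161
D_4 = 1.8779
D_5 = 2.1821
Terminal value at t=5: TV = D_6/(r−g) = 2.2934/(0.086−0.051) = 65.5243
P₀ = 1.1969/(1+0.086)^1 + 1.3908/(1+0.086)^2 + 1.6161/(1+0.086)^3 + 1.8779/(1+0.086)^4 + 2.1821/(1+0.086)^5 + 65.5243/(1+0.086)^5 = 49.7139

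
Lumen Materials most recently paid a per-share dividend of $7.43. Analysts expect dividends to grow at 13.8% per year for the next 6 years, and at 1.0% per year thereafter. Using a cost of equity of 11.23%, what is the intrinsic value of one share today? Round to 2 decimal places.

Two-stage DDM. Project D₁…D_6 at 0.138, terminal growth 0.01, discount at r = 0.1123.
D_1 = 8.4553
D_2 = 9.6222
D_3 = 10.9500
D_4 = 12.4611
D_5 = 14.1808
D_6 = 16.1377
Terminal value at t=6: TV = D_7/(r−g) = 16.2991/(0.1123−0.01) = 159.3265
P₀ = 8.4553/(1+0.1123)^1 + 9.6222/(1+0.1123)^2 + 10.9500/(1+0.1123)^3 + 12.4611/(1+0.1123)^4 + 14.1808/(1+0.1123)^5 + 16.1377/(1+0.1123)^6 + 159.3265/(1+0.1123)^6 = 132.4583

$132.46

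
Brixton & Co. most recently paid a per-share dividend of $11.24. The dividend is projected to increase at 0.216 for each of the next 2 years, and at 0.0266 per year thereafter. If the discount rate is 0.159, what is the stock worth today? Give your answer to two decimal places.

$120.10

Two-stage DDM. Project D₁…D_2 at 0.216, terminal growth 0.0266, discount at r = 0.159.
D_1 = 13.6678
D_2 = 16.6201
Terminal value at t=2: TV = D_3/(r−g) = 17.0622/(0.159−0.0266) = 128.8685
P₀ = 13.6678/(1+0.159)^1 + 16.6201/(1+0.159)^2 + 128.8685/(1+0.159)^2 = 120.1012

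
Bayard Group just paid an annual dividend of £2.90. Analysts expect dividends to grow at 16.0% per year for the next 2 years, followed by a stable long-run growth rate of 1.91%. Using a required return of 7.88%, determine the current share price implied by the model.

£63.71

Two-stage DDM. Project D₁…D_2 at 0.16, terminal growth 0.0191, discount at r = 0.0788.
D_1 = 3.3640
D_2 = 3.9022
Terminal value at t=2: TV = D_3/(r−g) = 3.9768/(0.0788−0.0191) = 66.6126
P₀ = 3.3640/(1+0.0788)^1 + 3.9022/(1+0.0788)^2 + 66.6126/(1+0.0788)^2 = 63.7080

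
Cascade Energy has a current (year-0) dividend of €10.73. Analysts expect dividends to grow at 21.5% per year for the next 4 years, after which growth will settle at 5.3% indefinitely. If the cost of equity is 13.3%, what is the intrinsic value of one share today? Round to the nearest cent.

€238.05

Two-stage DDM. Project D₁…D_4 at 0.215, terminal growth 0.053, discount at r = 0.133.
D_1 = 13.0370
D_2 = 15.8399
D_3 = 19.2455
D_4 = 23.3832
Terminal value at t=4: TV = D_5/(r−g) = 24.6226/(0.133−0.053) = 307.7820
P₀ = 13.0370/(1+0.133)^1 + 15.8399/(1+0.133)^2 + 19.2455/(1+0.133)^3 + 23.3832/(1+0.133)^4 + 307.7820/(1+0.133)^4 = 238.0455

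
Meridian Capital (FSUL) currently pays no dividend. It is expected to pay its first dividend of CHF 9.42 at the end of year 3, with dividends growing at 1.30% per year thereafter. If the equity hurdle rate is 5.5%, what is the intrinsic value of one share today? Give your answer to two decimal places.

Deferred-dividend DDM. At t=2 the remaining stream is a growing perpetuity with first payment D_3 = 9.42.
V_2 = D_3/(r−g) = 9.42/(0.055−0.013) = 224.2857
P₀ = V_2/(1+r)^2 = 224.2857/(1+0.055)^2 = 201.5100

CHF 201.51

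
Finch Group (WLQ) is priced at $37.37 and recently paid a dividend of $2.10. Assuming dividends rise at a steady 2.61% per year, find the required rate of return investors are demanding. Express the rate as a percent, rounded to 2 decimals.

Rearranging the constant-growth DDM: r = D₁/P₀ + g.
D₁ = 2.10 × (1 + 0.0261) = 2.1548.
r = 2.1548 / 37.37 + 0.0261 = 0.05766 + 0.0261 = 0.08376

8.38%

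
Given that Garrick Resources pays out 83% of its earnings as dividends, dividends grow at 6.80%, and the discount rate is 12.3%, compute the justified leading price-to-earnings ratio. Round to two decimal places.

15.09

Justified leading P/E = b/(r−g) = 0.83/(0.123−0.068) = 15.0909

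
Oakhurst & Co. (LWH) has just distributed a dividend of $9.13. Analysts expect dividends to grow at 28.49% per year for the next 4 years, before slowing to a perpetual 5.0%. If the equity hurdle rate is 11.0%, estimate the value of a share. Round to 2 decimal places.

$340.23

Two-stage DDM. Project D₁…D_4 at 0.2849, terminal growth 0.05, discount at r = 0.11.
D_1 = 11.7311
D_2 = 15.0733
D_3 = 19.3677
D_4 = 24.8856
Terminal value at t=4: TV = D_5/(r−g) = 26.1299/(0.11−0.05) = 435.4980
P₀ = 11.7311/(1+0.11)^1 + 15.0733/(1+0.11)^2 + 19.3677/(1+0.11)^3 + 24.8856/(1+0.11)^4 + 435.4980/(1+0.11)^4 = 340.2329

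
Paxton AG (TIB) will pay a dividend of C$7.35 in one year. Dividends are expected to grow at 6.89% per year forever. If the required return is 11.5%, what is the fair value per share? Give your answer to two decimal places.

C$159.44

Gordon growth model: P₀ = D₁/(r − g), with D₁ = 7.35 given directly.
P₀ = 7.3500 / (0.115 − 0.0689) = 7.3500 / 0.0461 = 159.4360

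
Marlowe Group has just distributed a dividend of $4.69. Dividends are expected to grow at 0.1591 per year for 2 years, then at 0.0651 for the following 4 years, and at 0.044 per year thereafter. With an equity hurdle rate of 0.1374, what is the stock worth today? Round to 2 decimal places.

$68.09

Three-stage DDM. Project D₁…D_6; terminal Gordon value at t=6 with g = 0.044; discount at r = 0.1374.
D_1 = 5.4362
D_2 = 6.3011
D_3 = 6.7113
D_4 = 7.1482
D_5 = 7.6135
D_6 = 8.1092
TV_6 = 8.4660/(0.1374−0.044) = 90.6421
P₀ = Σ Dₜ/(1+r)ᵗ + TV_6/(1+r)^6 = 68.0923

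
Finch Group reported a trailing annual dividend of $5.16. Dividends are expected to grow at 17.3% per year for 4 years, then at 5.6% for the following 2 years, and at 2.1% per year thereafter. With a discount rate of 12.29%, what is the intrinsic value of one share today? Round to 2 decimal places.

$88.71

Three-stage DDM. Project D₁…D_6; terminal Gordon value at t=6 with g = 0.021; discount at r = 0.1229.
D_1 = 6.0527
D_2 = 7.0998
D_3 = 8.3281
D_4 = 9.7688
D_5 = 10.3159
D_6 = 10.8936
TV_6 = 11.1223/(0.1229−0.021) = 109.1493
P₀ = Σ Dₜ/(1+r)ᵗ + TV_6/(1+r)^6 = 88.7067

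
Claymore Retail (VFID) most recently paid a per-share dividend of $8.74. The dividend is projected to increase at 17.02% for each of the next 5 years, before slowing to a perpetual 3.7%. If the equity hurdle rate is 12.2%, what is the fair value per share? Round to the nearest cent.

$181.25

Two-stage DDM. Project D₁…D_5 at 0.1702, terminal growth 0.037, discount at r = 0.122.
D_1 = 10.2275
D_2 = 11.9683
D_3 = 14.0053
D_4 = 16.3890
D_5 = 19.1784
Terminal value at t=5: TV = D_6/(r−g) = 19.8880/(0.122−0.037) = 233.9762
P₀ = 10.2275/(1+0.122)^1 + 11.9683/(1+0.122)^2 + 14.0053/(1+0.122)^3 + 16.3890/(1+0.122)^4 + 19.1784/(1+0.122)^5 + 233.9762/(1+0.122)^5 = 181.2504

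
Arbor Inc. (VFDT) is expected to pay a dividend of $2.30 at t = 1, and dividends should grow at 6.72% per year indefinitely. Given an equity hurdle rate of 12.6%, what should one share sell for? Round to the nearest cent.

$39.12

Gordon growth model: P₀ = D₁/(r − g), with D₁ = 2.30 given directly.
P₀ = 2.3000 / (0.126 − 0.0672) = 2.3000 / 0.0588 = 39.1156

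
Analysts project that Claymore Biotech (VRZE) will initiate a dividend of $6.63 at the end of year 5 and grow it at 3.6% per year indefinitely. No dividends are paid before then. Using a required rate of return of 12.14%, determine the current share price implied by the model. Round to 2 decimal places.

Deferred-dividend DDM. At t=4 the remaining stream is a growing perpetuity with first payment D_5 = 6.63.
V_4 = D_5/(r−g) = 6.63/(0.1214−0.036) = 77.6347
P₀ = V_4/(1+r)^4 = 77.6347/(1+0.1214)^4 = 49.0923

$49.09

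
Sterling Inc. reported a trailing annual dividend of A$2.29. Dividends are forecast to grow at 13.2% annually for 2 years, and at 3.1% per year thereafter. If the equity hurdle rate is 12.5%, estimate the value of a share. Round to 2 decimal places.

A$30.05

Two-stage DDM. Project D₁…D_2 at 0.132, terminal growth 0.031, discount at r = 0.125.
D_1 = 2.5923
D_2 = 2.9345
Terminal value at t=2: TV = D_3/(r−g) = 3.0254/(0.125−0.031) = 32.1854
P₀ = 2.5923/(1+0.125)^1 + 2.9345/(1+0.125)^2 + 32.1854/(1+0.125)^2 = 30.0533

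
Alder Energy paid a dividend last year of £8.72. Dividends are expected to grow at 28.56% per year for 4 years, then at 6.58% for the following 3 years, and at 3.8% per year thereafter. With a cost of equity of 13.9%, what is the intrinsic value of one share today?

£204.05

Three-stage DDM. Project D₁…D_7; terminal Gordon value at t=7 with g = 0.038; discount at r = 0.139.
D_1 = 11.2104
D_2 = 14.4121
D_3 = 18.5282
D_4 = 23.8199
D_5 = 25.3872
D_6 = 27.0577
D_7 = 28.8381
TV_7 = 29.9340/(0.139−0.038) = 296.3760
P₀ = Σ Dₜ/(1+r)ᵗ + TV_7/(1+r)^7 = 204.0475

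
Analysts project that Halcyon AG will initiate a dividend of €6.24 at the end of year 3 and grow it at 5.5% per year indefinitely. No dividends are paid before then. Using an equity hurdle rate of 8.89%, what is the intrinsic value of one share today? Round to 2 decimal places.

Deferred-dividend DDM. At t=2 the remaining stream is a growing perpetuity with first payment D_3 = 6.24.
V_2 = D_3/(r−g) = 6.24/(0.0889−0.055) = 184.0708
P₀ = V_2/(1+r)^2 = 184.0708/(1+0.0889)^2 = 155.2419

€155.24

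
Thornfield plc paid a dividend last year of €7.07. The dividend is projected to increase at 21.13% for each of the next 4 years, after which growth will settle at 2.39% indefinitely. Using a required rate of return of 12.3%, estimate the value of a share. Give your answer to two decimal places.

Two-stage DDM. Project D₁…D_4 at 0.2113, terminal growth 0.0239, discount at r = 0.123.
D_1 = 8.5639
D_2 = 10.3734
D_3 = 12.5653
D_4 = 15.2204
Terminal value at t=4: TV = D_5/(r−g) = 15.5842/(0.123−0.0239) = 157.2571
P₀ = 8.5639/(1+0.123)^1 + 10.3734/(1+0.123)^2 + 12.5653/(1+0.123)^3 + 15.2204/(1+0.123)^4 + 157.2571/(1+0.123)^4 = 133.1697

€133.17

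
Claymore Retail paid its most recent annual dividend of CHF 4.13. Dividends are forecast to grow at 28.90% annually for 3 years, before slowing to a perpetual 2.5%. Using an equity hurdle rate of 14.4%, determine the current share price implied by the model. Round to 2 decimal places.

Two-stage DDM. Project D₁…D_3 at 0.289, terminal growth 0.025, discount at r = 0.144.
D_1 = 5.3236
D_2 = 6.8621
D_3 = 8.8452
Terminal value at t=3: TV = D_4/(r−g) = 9.0664/(0.144−0.025) = 76.1878
P₀ = 5.3236/(1+0.144)^1 + 6.8621/(1+0.144)^2 + 8.8452/(1+0.144)^3 + 76.1878/(1+0.144)^3 = 66.6917

CHF 66.69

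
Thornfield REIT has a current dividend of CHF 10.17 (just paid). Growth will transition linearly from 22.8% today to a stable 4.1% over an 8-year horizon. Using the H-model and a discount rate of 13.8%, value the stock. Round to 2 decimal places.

CHF 187.57

H-model: P₀ = D₀[(1+g_L) + H(g_S−g_L)]/(r−g_L), with H = 8/2 = 4.
P₀ = 10.17 × [(1+0.041) + 4×(0.228−0.041)] / (0.138−0.041)
   = 10.17 × 1.7890 / 0.097 = 187.5684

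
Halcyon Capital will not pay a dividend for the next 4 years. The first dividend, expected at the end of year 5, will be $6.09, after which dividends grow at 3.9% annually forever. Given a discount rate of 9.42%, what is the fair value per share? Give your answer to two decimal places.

$76.96

Deferred-dividend DDM. At t=4 the remaining stream is a growing perpetuity with first payment D_5 = 6.09.
V_4 = D_5/(r−g) = 6.09/(0.0942−0.039) = 110.3261
P₀ = V_4/(1+r)^4 = 110.3261/(1+0.0942)^4 = 76.9647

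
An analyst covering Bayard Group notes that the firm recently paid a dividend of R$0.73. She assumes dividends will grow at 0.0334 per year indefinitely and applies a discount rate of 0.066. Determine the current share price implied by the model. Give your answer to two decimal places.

R$23.14

Gordon growth model: P₀ = D₁/(r − g). D₁ = 0.73 × (1 + 0.0334) = 0.7544.
P₀ = 0.7544 / (0.066 − 0.0334) = 0.7544 / 0.0326 = 23.1406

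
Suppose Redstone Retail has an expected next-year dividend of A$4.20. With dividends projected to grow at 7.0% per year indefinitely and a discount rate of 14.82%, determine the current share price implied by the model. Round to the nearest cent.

Gordon growth model: P₀ = D₁/(r − g), with D₁ = 4.20 given directly.
P₀ = 4.2000 / (0.1482 − 0.07) = 4.2000 / 0.0782 = 53.7084

A$53.71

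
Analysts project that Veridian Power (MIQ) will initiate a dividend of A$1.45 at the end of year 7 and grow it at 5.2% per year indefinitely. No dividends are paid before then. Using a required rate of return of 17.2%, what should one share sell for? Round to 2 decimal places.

A$4.66

Deferred-dividend DDM. At t=6 the remaining stream is a growing perpetuity with first payment D_7 = 1.45.
V_6 = D_7/(r−g) = 1.45/(0.172−0.052) = 12.0833
P₀ = V_6/(1+r)^6 = 12.0833/(1+0.172)^6 = 4.6625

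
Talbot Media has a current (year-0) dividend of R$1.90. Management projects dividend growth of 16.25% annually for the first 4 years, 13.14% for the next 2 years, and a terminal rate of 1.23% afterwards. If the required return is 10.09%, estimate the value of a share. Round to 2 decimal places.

R$42.15

Three-stage DDM. Project D₁…D_6; terminal Gordon value at t=6 with g = 0.0123; discount at r = 0.1009.
D_1 = 2.2088
D_2 = 2.5677
D_3 = 2.9849
D_4 = 3.4700
D_5 = 3.9259
D_6 = 4.4418
TV_6 = 4.4964/(0.1009−0.0123) = 50.7497
P₀ = Σ Dₜ/(1+r)ᵗ + TV_6/(1+r)^6 = 42.1537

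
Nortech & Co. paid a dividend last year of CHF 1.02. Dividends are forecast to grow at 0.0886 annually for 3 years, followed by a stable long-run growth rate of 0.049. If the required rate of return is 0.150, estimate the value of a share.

CHF 11.73

Two-stage DDM. Project D₁…D_3 at 0.0886, terminal growth 0.049, discount at r = 0.15.
D_1 = 1.1104
D_2 = 1.2088
D_3 = 1.3158
Terminal value at t=3: TV = D_4/(r−g) = 1.3803/(0.15−0.049) = 13.6666
P₀ = 1.1104/(1+0.15)^1 + 1.2088/(1+0.15)^2 + 1.3158/(1+0.15)^3 + 13.6666/(1+0.15)^3 = 11.7307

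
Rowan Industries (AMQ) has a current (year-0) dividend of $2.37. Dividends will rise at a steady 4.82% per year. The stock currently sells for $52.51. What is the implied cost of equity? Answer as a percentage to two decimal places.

Rearranging the constant-growth DDM: r = D₁/P₀ + g.
D₁ = 2.37 × (1 + 0.0482) = 2.4842.
r = 2.4842 / 52.51 + 0.0482 = 0.04731 + 0.0482 = 0.09551

9.55%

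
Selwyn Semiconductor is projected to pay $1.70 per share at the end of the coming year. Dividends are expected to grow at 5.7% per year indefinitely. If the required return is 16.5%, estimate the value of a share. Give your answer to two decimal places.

Gordon growth model: P₀ = D₁/(r − g), with D₁ = 1.70 given directly.
P₀ = 1.7000 / (0.165 − 0.057) = 1.7000 / 0.108 = 15.7407

$15.74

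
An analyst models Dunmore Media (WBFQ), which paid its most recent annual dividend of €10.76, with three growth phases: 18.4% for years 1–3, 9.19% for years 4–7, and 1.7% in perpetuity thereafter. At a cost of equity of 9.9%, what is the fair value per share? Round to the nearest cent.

€253.09

Three-stage DDM. Project D₁…D_7; terminal Gordon value at t=7 with g = 0.017; discount at r = 0.099.
D_1 = 12.7398
D_2 = 15.0840
D_3 = 17.8594
D_4 = 19.5007
D_5 = 21.2928
D_6 = 23.2496
D_7 = 25.3863
TV_7 = 25.8178/(0.099−0.017) = 314.8516
P₀ = Σ Dₜ/(1+r)ᵗ + TV_7/(1+r)^7 = 253.0915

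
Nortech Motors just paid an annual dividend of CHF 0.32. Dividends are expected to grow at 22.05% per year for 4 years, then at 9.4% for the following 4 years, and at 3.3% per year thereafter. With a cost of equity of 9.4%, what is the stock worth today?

Three-stage DDM. Project D₁…D_8; terminal Gordon value at t=8 with g = 0.033; discount at r = 0.094.
D_1 = 0.3906
D_2 = 0.4767
D_3 = 0.5818
D_4 = 0.7101
D_5 = 0.7768
D_6 = 0.8498
D_7 = 0.9297
D_8 = 1.0171
TV_8 = 1.0507/(0.094−0.033) = 17.2243
P₀ = Σ Dₜ/(1+r)ᵗ + TV_8/(1+r)^8 = 12.0728

CHF 12.07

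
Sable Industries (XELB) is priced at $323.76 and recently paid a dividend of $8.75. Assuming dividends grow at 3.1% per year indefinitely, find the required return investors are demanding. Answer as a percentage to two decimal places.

5.89%

Rearranging the constant-growth DDM: r = D₁/P₀ + g.
D₁ = 8.75 × (1 + 0.031) = 9.0212.
r = 9.0212 / 323.76 + 0.031 = 0.02786 + 0.031 = 0.05886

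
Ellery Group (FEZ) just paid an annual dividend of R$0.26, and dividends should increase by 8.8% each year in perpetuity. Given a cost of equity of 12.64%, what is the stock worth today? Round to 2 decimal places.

R$7.37

Gordon growth model: P₀ = D₁/(r − g). D₁ = 0.26 × (1 + 0.088) = 0.2829.
P₀ = 0.2829 / (0.1264 − 0.088) = 0.2829 / 0.0384 = 7.3667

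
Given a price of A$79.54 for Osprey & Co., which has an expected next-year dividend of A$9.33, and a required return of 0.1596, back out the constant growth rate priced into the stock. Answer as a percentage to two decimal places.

4.23%

From P₀ = D₁/(r − g), the implied growth is g = r − D₁/P₀.
g = 0.1596 − 9.33/79.54 = 0.1596 − 0.11730 = 0.04230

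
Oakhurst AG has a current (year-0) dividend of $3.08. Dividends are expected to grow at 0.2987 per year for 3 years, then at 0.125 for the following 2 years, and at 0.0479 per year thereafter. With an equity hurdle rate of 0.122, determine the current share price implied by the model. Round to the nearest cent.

$89.97

Three-stage DDM. Project D₁…D_5; terminal Gordon value at t=5 with g = 0.0479; discount at r = 0.122.
D_1 = 4.0000
D_2 = 5.1948
D_3 = 6.7465
D_4 = 7.5898
D_5 = 8.5385
TV_5 = 8.9475/(0.122−0.0479) = 120.7491
P₀ = Σ Dₜ/(1+r)ᵗ + TV_5/(1+r)^5 = 89.9668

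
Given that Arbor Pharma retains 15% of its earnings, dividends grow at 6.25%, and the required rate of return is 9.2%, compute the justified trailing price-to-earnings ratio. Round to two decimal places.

30.61

Payout ratio b = 1 − 0.15 = 0.85.
Justified trailing P/E = b(1+g)/(r−g) = 0.85×(1+0.0625)/(0.092−0.0625) = 30.6144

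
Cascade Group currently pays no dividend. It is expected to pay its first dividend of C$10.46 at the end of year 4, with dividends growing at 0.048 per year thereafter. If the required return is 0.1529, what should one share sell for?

Deferred-dividend DDM. At t=3 the remaining stream is a growing perpetuity with first payment D_4 = 10.46.
V_3 = D_4/(r−g) = 10.46/(0.1529−0.048) = 99.7140
P₀ = V_3/(1+r)^3 = 99.7140/(1+0.1529)^3 = 65.0701

C$65.07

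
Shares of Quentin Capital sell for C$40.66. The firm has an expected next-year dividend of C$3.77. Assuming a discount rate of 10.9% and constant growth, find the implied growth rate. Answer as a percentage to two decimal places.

1.63%

From P₀ = D₁/(r − g), the implied growth is g = r − D₁/P₀.
g = 0.109 − 3.77/40.66 = 0.109 − 0.09272 = 0.01628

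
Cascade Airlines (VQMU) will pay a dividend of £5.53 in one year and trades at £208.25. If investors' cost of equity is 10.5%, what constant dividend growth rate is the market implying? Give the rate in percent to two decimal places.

From P₀ = D₁/(r − g), the implied growth is g = r − D₁/P₀.
g = 0.105 − 5.53/208.25 = 0.105 − 0.02655 = 0.07845

7.84%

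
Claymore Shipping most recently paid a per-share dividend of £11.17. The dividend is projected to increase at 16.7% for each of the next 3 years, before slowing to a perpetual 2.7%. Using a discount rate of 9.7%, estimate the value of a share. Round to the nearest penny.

£235.27

Two-stage DDM. Project D₁…D_3 at 0.167, terminal growth 0.027, discount at r = 0.097.
D_1 = 13.0354
D_2 = 15.2123
D_3 = 17.7528
Terminal value at t=3: TV = D_4/(r−g) = 18.2321/(0.097−0.027) = 260.4583
P₀ = 13.0354/(1+0.097)^1 + 15.2123/(1+0.097)^2 + 17.7528/(1+0.097)^3 + 260.4583/(1+0.097)^3 = 235.2674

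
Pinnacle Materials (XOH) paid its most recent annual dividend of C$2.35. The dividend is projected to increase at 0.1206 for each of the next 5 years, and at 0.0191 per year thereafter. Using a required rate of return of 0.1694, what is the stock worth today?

Two-stage DDM. Project D₁…D_5 at 0.1206, terminal growth 0.0191, discount at r = 0.1694.
D_1 = 2.6334
D_2 = 2.9510
D_3 = 3.3069
D_4 = 3.7057
D_5 = 4.1526
Terminal value at t=5: TV = D_6/(r−g) = 4.2319/(0.1694−0.0191) = 28.1565
P₀ = 2.6334/(1+0.1694)^1 + 2.9510/(1+0.1694)^2 + 3.3069/(1+0.1694)^3 + 3.7057/(1+0.1694)^4 + 4.1526/(1+0.1694)^5 + 28.1565/(1+0.1694)^5 = 23.2338

C$23.23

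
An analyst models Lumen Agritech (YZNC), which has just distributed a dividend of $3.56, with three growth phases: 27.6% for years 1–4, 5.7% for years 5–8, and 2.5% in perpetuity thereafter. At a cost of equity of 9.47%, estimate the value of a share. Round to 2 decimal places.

$129.30

Three-stage DDM. Project D₁…D_8; terminal Gordon value at t=8 with g = 0.025; discount at r = 0.0947.
D_1 = 4.5426
D_2 = 5.7963
D_3 = 7.3961
D_4 = 9.4374
D_5 = 9.9753
D_6 = 10.5439
D_7 = 11.1449
D_8 = 11.7802
TV_8 = 12.0747/(0.0947−0.025) = 173.2382
P₀ = Σ Dₜ/(1+r)ᵗ + TV_8/(1+r)^8 = 129.2965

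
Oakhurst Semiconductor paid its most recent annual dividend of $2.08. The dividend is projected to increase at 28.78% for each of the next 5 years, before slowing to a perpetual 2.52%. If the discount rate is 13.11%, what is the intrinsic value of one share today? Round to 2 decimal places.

$54.13

Two-stage DDM. Project D₁…D_5 at 0.2878, terminal growth 0.0252, discount at r = 0.1311.
D_1 = 2.6786
D_2 = 3.4495
D_3 = 4.4423
D_4 = 5.7208
D_5 = 7.3673
Terminal value at t=5: TV = D_6/(r−g) = 7.5529/(0.1311−0.0252) = 71.3211
P₀ = 2.6786/(1+0.1311)^1 + 3.4495/(1+0.1311)^2 + 4.4423/(1+0.1311)^3 + 5.7208/(1+0.1311)^4 + 7.3673/(1+0.1311)^5 + 71.3211/(1+0.1311)^5 = 54.1308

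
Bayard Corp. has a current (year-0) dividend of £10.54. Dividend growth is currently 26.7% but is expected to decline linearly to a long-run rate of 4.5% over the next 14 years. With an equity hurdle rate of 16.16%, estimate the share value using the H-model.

H-model: P₀ = D₀[(1+g_L) + H(g_S−g_L)]/(r−g_L), with H = 14/2 = 7.
P₀ = 10.54 × [(1+0.045) + 7×(0.267−0.045)] / (0.1616−0.045)
   = 10.54 × 2.5990 / 0.1166 = 234.9353

£234.94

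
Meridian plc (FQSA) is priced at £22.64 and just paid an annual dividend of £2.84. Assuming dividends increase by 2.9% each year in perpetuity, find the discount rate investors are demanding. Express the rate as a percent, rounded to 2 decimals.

15.81%

Rearranging the constant-growth DDM: r = D₁/P₀ + g.
D₁ = 2.84 × (1 + 0.029) = 2.9224.
r = 2.9224 / 22.64 + 0.029 = 0.12908 + 0.029 = 0.15808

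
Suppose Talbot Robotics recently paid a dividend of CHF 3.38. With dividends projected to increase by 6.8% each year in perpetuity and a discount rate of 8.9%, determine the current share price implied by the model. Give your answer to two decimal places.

CHF 171.90

Gordon growth model: P₀ = D₁/(r − g). D₁ = 3.38 × (1 + 0.068) = 3.6098.
P₀ = 3.6098 / (0.089 − 0.068) = 3.6098 / 0.021 = 171.8971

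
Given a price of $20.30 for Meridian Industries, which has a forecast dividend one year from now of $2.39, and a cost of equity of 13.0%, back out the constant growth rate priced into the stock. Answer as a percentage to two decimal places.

From P₀ = D₁/(r − g), the implied growth is g = r − D₁/P₀.
g = 0.13 − 2.39/20.30 = 0.13 − 0.11773 = 0.01227

1.23%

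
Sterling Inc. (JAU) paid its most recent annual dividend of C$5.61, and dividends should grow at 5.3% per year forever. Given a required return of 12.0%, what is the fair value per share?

Gordon growth model: P₀ = D₁/(r − g). D₁ = 5.61 × (1 + 0.053) = 5.9073.
P₀ = 5.9073 / (0.12 − 0.053) = 5.9073 / 0.067 = 88.1691

C$88.17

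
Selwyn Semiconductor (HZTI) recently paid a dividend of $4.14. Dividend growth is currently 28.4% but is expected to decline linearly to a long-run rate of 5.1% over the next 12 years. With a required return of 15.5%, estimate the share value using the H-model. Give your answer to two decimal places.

$97.49

H-model: P₀ = D₀[(1+g_L) + H(g_S−g_L)]/(r−g_L), with H = 12/2 = 6.
P₀ = 4.14 × [(1+0.051) + 6×(0.284−0.051)] / (0.155−0.051)
   = 4.14 × 2.4490 / 0.104 = 97.4890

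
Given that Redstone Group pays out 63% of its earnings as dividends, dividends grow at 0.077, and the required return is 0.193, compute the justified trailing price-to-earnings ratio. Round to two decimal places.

5.85

Justified trailing P/E = b(1+g)/(r−g) = 0.63×(1+0.077)/(0.193−0.077) = 5.8492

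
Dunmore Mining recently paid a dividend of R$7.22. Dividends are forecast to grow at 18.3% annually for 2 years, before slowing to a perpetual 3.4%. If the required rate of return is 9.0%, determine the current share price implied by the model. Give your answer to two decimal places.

R$173.37

Two-stage DDM. Project D₁…D_2 at 0.183, terminal growth 0.034, discount at r = 0.09.
D_1 = 8.5413
D_2 = 10.1043
Terminal value at t=2: TV = D_3/(r−g) = 10.4479/(0.09−0.034) = 186.5689
P₀ = 8.5413/(1+0.09)^1 + 10.1043/(1+0.09)^2 + 186.5689/(1+0.09)^2 = 173.3719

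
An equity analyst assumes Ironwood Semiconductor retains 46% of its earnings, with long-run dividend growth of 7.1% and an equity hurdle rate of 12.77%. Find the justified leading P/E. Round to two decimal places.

Payout ratio b = 1 − 0.46 = 0.54.
Justified leading P/E = b/(r−g) = 0.54/(0.1277−0.071) = 9.5238

9.52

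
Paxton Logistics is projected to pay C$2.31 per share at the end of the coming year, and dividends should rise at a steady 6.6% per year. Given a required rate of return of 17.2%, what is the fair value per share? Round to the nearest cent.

Gordon growth model: P₀ = D₁/(r − g), with D₁ = 2.31 given directly.
P₀ = 2.3100 / (0.172 − 0.066) = 2.3100 / 0.106 = 21.7925

C$21.79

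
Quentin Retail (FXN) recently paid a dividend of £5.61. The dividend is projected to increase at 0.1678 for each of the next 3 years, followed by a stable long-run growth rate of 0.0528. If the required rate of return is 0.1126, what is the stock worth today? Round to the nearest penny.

Two-stage DDM. Project D₁…D_3 at 0.1678, terminal growth 0.0528, discount at r = 0.1126.
D_1 = 6.5514
D_2 = 7.6507
D_3 = 8.9345
Terminal value at t=3: TV = D_4/(r−g) = 9.4062/(0.1126−0.0528) = 157.2943
P₀ = 6.5514/(1+0.1126)^1 + 7.6507/(1+0.1126)^2 + 8.9345/(1+0.1126)^3 + 157.2943/(1+0.1126)^3 = 132.7637

£132.76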